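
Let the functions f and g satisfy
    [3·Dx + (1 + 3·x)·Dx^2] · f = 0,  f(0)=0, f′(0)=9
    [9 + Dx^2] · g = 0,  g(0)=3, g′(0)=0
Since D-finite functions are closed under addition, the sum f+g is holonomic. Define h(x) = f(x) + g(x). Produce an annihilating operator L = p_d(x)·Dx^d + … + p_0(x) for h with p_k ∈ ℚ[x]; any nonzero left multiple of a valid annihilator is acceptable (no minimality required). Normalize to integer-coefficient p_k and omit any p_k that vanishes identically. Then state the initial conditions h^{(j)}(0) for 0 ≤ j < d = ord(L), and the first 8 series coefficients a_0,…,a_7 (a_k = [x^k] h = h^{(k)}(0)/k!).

f: a_k = 0, 9, -27/2, 27, -243/4, 729/5, -729/2, 6561/7, …
g: a_k = 3, 0, -27/2, 0, 81/8, 0, -243/80, 0, …
Weyl lclm of L_f,L_g ⇒ L₀ (ord ≤ 4).
L = (63 + 54·x + 81·x^2)·Dx + (9 + 45·x + 81·x^2 + 81·x^3)·Dx^2 + (7 + 6·x + 9·x^2)·Dx^3 + (1 + 5·x + 9·x^2 + 9·x^3)·Dx^4  (order 4).
h: a_k = 3, 9, -27, 27, -405/8, 729/5, -29403/80, 6561/7, …
ICs: h(0) = 3, h′(0) = 9, h′′(0) = -54, h′′′(0) = 162.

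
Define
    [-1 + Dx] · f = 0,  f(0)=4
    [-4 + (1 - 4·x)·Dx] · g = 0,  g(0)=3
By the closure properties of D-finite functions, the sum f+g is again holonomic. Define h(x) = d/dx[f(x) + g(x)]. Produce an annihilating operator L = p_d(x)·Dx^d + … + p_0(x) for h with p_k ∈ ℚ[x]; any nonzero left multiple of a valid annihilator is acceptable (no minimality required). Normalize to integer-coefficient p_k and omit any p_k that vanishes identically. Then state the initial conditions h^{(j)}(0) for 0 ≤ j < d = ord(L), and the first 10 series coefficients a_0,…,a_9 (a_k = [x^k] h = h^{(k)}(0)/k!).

f: a_k = 4, 4, 2, 2/3, 1/6, 1/30, 1/180, 1/1260, 1/10080, 1/90720, …
g: a_k = 3, 12, 48, 192, 768, 3072, 12288, 49152, 196608, 786432, …
f+g: L₀ = lclm(L_f,L_g), ord ≤ 1+1.
Differentiate: ansatz ord ≤ ord L₀ ⇒ L.
L = (88 + 32·x) + (-95 - 8·x + 16·x^2)·Dx + (7 - 24·x - 16·x^2)·Dx^2  (order 2).
h: a_k = 16, 100, 578, 9218/3, 92161/6, 2211841/30, 61931521/180, 1981808641/1260, 71345111041/10080, 2853804441601/90720, …
ICs: h(0) = 16, h′(0) = 100.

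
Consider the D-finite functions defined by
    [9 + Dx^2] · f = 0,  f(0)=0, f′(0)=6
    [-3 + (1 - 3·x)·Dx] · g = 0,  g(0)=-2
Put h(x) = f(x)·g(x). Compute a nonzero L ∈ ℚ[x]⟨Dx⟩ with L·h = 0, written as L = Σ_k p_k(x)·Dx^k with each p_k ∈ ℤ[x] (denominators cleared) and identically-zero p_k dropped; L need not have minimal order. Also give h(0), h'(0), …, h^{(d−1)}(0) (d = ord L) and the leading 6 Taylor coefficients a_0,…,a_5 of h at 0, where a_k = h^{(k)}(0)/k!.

f: a_k = 0, 6, 0, -9, 0, 81/20, …
g: a_k = -2, -6, -18, -54, -162, -486, …
L₀ := L_f ⊗_s L_g (sym. prod.), ord ≤ 2.
L = (-9 + 27·x) + 6·Dx + (-1 + 3·x)·Dx^2  (order 2).
h: a_k = 0, -12, -36, -90, -270, -8181/10, …
ICs: h(0) = 0, h′(0) = -12.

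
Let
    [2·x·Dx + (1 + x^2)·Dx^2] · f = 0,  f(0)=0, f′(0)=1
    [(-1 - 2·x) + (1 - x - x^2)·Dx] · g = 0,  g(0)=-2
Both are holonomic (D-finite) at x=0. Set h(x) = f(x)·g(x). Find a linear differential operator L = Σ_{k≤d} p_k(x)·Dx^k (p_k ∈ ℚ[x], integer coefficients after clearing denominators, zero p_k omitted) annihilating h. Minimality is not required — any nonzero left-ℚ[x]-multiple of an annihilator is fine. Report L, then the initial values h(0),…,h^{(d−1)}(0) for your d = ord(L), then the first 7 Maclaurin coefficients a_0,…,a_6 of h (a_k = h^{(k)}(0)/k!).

f: a_k = 0, 1, 0, -1/3, 0, 1/5, 0, …
g: a_k = -2, -2, -4, -6, -10, -16, -26, …
h₀=f·g: eliminate ⇒ L₀, order ≤ 2·1.
L = (2 + 2·x + 6·x^2) + (2 + 2·x + 4·x^2 + 6·x^3)·Dx + (-1 + x + x^3 + x^4)·Dx^2  (order 2).
h: a_k = 0, -2, -2, -10/3, -16/3, -136/15, -72/5, …
ICs: h(0) = 0, h′(0) = -2.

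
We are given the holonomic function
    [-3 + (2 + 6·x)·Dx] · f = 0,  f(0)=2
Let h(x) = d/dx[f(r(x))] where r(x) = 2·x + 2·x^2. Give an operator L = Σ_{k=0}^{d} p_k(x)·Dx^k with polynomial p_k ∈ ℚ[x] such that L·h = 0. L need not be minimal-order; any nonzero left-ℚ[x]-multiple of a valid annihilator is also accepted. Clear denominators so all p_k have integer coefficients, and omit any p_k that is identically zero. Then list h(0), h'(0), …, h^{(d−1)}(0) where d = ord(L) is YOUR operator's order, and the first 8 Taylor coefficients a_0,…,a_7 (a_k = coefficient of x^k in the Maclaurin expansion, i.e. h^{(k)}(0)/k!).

f: a_k = 2, 3, -9/4, 27/8, -405/64, 1701/128, -15309/512, 72171/1024, …
Substitute x→r, Dx→(1/r')Dx; clear ⇒ L₀.
h₀' ⇒ L via d/dx closure of L₀.
L = -1 + (-1 - 8·x - 18·x^2 - 12·x^3)·Dx  (order 1).
h: a_k = 6, -6, 27, -117, 2025/4, -8829/4, 77679/8, -344493/8, …
ICs: h(0) = 6.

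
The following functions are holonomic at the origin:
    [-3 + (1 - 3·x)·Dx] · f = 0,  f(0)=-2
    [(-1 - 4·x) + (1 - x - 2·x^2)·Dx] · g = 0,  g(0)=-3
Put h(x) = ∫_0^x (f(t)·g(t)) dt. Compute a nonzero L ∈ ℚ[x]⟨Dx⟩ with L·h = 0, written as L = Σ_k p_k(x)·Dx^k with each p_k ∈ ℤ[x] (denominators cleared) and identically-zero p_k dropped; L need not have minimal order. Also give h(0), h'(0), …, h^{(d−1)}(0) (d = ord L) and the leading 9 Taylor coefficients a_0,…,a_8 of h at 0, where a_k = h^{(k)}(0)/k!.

f: a_k = -2, -6, -18, -54, -162, -486, -1458, -4374, -13122, …
g: a_k = -3, -3, -9, -15, -33, -63, -129, -255, -513, …
f·g: L₀ = L_f ⊗_s L_g, ord ≤ 1·1.
h=∫h₀ ⇒ L = L₀·Dx.
L = (-4 + 2·x + 18·x^2)·Dx + (1 - 4·x + x^2 + 6·x^3)·Dx^2  (order 2).
h: a_k = 0, 6, 12, 30, 75, 966/5, 504, 9330/7, 7125/2, …
ICs: h(0) = 0, h′(0) = 6.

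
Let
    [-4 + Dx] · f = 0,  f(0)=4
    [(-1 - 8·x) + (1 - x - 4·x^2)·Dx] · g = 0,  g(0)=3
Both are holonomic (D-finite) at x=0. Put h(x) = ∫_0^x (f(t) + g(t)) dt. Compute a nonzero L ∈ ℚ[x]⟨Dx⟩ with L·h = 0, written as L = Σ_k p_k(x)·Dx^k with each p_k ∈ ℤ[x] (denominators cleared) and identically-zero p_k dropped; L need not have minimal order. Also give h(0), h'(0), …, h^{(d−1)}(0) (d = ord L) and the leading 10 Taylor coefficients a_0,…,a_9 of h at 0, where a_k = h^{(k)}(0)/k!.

L = (24 - 16·x + 576·x^2 + 512·x^3)·Dx + (6 - 56·x - 208·x^2 + 128·x^3 + 256·x^4)·Dx^2 + (-3 + 15·x + 16·x^2 - 64·x^3 - 64·x^4)·Dx^3  (order 3).
h: a_k = 0, 7, 19/2, 47/3, 209/12, 389/15, 3437/90, 3637/45, 420841/2520, 1102973/2835, …
ICs: h(0) = 0, h′(0) = 7, h′′(0) = 19.

f: a_k = 4, 16, 32, 128/3, 128/3, 512/15, 1024/45, 4096/315, 2048/315, 8192/2835, …
g: a_k = 3, 3, 15, 27, 87, 195, 543, 1323, 3495, 8787, …
L₀ := lclm(L_f,L_g); ord L₀ ≤ 1+1.
h=∫h₀ ⇒ L = L₀·Dx.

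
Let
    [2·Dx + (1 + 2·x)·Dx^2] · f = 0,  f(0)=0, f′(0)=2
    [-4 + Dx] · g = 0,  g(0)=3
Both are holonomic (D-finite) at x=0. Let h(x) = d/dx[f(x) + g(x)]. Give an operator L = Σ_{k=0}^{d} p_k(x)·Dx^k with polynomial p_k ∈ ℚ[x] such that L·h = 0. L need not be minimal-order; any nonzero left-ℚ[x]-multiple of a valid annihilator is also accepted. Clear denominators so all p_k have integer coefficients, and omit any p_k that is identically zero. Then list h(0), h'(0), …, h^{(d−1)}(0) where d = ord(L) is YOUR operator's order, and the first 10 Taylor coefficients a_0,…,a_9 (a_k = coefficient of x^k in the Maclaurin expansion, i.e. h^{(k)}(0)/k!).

L = (-32 - 32·x) + (-4 - 32·x - 32·x^2)·Dx + (3 + 10·x + 8·x^2)·Dx^2  (order 2).
h: a_k = 14, 44, 104, 112, 160, 192/5, 2944/15, -22784/105, 55808/105, -959488/945, …
ICs: h(0) = 14, h′(0) = 44.

f: a_k = 0, 2, -2, 8/3, -4, 32/5, -32/3, 128/7, -32, 512/9, …
g: a_k = 3, 12, 24, 32, 32, 128/5, 256/15, 1024/105, 512/105, 2048/945, …
Sum ⇒ L₀ = lclm(L_f,L_g) in ℚ(x)⟨Dx⟩.
h=h₀': d/dx-closure on L₀ ⇒ L.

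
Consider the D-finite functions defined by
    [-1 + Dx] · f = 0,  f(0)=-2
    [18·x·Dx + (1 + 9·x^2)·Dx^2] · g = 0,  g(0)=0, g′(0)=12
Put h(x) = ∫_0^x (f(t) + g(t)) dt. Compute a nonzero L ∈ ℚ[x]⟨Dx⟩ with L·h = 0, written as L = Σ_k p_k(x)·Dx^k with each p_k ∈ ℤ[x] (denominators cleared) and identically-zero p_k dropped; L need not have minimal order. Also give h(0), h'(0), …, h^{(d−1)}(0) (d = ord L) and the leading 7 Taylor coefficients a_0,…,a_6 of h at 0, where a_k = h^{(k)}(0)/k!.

L = (18 - 18·x - 486·x^2 - 162·x^3)·Dx^2 + (-19 + 468·x^2 - 81·x^4)·Dx^3 + (1 + 18·x + 18·x^2 + 162·x^3 + 81·x^4)·Dx^4  (order 4).
h: a_k = 0, -2, 5, -1/3, -109/12, -1/60, 11663/360, …
ICs: h(0) = 0, h′(0) = -2, h′′(0) = 10, h′′′(0) = -2.

f: a_k = -2, -2, -1, -1/3, -1/12, -1/60, -1/360, …
g: a_k = 0, 12, 0, -36, 0, 972/5, 0, …
h₀=f+g: left-lcm gives L₀, ord ≤ 3.
h=∫h₀ ⇒ L = L₀·Dx.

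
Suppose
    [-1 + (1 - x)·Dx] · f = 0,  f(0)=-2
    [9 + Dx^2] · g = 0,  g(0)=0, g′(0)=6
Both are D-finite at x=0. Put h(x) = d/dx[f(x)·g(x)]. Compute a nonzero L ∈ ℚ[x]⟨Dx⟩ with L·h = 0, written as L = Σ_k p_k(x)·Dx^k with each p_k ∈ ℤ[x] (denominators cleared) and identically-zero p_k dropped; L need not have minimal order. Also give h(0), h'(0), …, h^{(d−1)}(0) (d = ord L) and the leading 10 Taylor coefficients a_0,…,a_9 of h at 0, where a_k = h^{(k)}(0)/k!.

f: a_k = -2, -2, -2, -2, -2, -2, -2, -2, -2, -2, …
g: a_k = 0, 6, 0, -9, 0, 81/20, 0, -243/280, 0, 243/2240, …
L₀ := L_f ⊗_s L_g (sym. prod.), ord ≤ 2.
Derive L from L₀ (diff closure).
L = (7 - 18·x + 9·x^2) + (-2 + 2·x)·Dx + (1 - 2·x + x^2)·Dx^2  (order 2).
h: a_k = -12, -24, 18, 24, -21/2, -63/5, -51/20, -102/35, -837/160, -93/16, …
ICs: h(0) = -12, h′(0) = -24.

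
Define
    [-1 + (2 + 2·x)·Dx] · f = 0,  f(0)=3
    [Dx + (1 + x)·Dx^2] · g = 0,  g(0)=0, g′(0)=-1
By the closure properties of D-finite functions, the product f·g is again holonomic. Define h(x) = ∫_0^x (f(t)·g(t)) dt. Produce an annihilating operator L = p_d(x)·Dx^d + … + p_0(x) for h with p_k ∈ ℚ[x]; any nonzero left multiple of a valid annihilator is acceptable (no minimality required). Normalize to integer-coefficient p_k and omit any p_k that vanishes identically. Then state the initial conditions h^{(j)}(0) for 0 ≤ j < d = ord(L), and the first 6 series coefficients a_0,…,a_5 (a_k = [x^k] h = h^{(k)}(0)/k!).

L = Dx + (4 + 8·x + 4·x^2)·Dx^3  (order 3).
h: a_k = 0, 0, -3/2, 0, 1/32, -1/40, …
ICs: h(0) = 0, h′(0) = 0, h′′(0) = -3.

f: a_k = 3, 3/2, -3/8, 3/16, -15/128, 21/256, …
g: a_k = 0, -1, 1/2, -1/3, 1/4, -1/5, …
L₀ := L_f ⊗_s L_g (sym. prod.), ord ≤ 2.
∫: right-multiply L₀ by Dx.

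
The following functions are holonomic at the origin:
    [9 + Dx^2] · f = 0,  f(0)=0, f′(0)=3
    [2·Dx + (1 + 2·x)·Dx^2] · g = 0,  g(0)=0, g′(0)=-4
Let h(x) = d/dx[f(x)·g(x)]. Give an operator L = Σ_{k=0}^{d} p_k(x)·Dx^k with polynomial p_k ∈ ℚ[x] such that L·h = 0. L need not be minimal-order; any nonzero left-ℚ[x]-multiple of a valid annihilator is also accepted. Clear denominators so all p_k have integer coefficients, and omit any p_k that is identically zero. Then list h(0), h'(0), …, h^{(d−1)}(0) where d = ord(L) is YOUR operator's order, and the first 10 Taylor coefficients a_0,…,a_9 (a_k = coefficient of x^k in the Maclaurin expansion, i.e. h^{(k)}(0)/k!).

L = (-1890 - 5103·x + 24057·x^2 + 163296·x^3 + 344088·x^4 + 314928·x^5 + 104976·x^6) + (-297 + 1998·x + 19440·x^2 + 51840·x^3 + 58320·x^4 + 23328·x^5)·Dx + (-147 + 738·x + 11106·x^2 + 44064·x^3 + 80352·x^4 + 69984·x^5 + 23328·x^6)·Dx^2 + (-33 + 222·x + 2160·x^2 + 5760·x^3 + 6480·x^4 + 2592·x^5)·Dx^3 + (7 + 145·x + 937·x^2 + 2880·x^3 + 4680·x^4 + 3888·x^5 + 1296·x^6)·Dx^4  (order 4).
h: a_k = 0, -24, 36, 8, 30, -135, 2527/10, -3426/7, 27837/28, -481403/240, …
ICs: h(0) = 0, h′(0) = -24, h′′(0) = 72, h′′′(0) = 48.

f: a_k = 0, 3, 0, -9/2, 0, 81/40, 0, -243/560, 0, 243/4480, …
g: a_k = 0, -4, 4, -16/3, 8, -64/5, 64/3, -256/7, 64, -1024/9, …
L₀ := L_f ⊗_s L_g (sym. prod.), ord ≤ 4.
Derive L from L₀ (diff closure).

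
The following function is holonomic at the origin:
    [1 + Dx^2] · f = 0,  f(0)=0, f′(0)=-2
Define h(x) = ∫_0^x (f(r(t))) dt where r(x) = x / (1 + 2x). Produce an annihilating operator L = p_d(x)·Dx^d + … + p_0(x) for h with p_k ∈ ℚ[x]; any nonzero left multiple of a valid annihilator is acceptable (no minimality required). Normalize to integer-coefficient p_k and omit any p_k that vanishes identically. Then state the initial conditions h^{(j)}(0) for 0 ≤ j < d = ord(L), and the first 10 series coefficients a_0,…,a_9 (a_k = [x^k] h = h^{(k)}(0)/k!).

L = Dx + (4 + 24·x + 48·x^2 + 32·x^3)·Dx^2 + (1 + 8·x + 24·x^2 + 32·x^3 + 16·x^4)·Dx^3  (order 3).
h: a_k = 0, 0, -1, 4/3, -23/12, 14/5, -1441/360, 75/14, -123479/20160, 6599/1620, …
ICs: h(0) = 0, h′(0) = 0, h′′(0) = -2.

f: a_k = 0, -2, 0, 1/3, 0, -1/60, 0, 1/2520, 0, -1/181440, …
f∘r: x↦r, Dx↦Dx/r' in L_f ⇒ L₀.
∫: right-multiply L₀ by Dx.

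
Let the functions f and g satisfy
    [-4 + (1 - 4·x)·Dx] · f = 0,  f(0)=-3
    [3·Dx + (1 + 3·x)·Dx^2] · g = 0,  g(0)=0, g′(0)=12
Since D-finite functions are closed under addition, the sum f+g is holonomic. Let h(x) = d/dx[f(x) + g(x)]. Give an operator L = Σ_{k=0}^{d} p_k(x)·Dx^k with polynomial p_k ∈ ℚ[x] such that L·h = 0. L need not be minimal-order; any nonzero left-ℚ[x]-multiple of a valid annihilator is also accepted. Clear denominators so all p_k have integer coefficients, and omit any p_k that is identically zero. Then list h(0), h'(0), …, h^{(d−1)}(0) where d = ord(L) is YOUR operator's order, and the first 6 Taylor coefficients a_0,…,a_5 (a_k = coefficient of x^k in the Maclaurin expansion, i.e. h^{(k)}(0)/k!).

f: a_k = -3, -12, -48, -192, -768, -3072, …
g: a_k = 0, 12, -18, 36, -81, 972/5, …
f+g: L₀ = lclm(L_f,L_g), ord ≤ 1+2.
Derive L from L₀ (diff closure).
L = (432 + 288·x) + (78 + 720·x + 576·x^2)·Dx + (-11 - x + 144·x^2 + 144·x^3)·Dx^2  (order 2).
h: a_k = 0, -132, -468, -3396, -14388, -76644, …
ICs: h(0) = 0, h′(0) = -132.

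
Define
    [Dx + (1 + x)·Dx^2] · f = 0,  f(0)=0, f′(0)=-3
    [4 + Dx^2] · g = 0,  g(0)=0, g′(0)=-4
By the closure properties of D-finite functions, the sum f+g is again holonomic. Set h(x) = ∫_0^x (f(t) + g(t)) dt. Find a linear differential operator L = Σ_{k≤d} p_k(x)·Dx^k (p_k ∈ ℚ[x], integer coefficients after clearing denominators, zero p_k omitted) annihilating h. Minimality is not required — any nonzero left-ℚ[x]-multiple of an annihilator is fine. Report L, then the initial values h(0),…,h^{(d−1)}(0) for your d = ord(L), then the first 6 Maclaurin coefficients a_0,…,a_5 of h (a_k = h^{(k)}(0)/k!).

f: a_k = 0, -3, 3/2, -1, 3/4, -3/5, …
g: a_k = 0, -4, 0, 8/3, 0, -8/15, …
Weyl lclm of L_f,L_g ⇒ L₀ (ord ≤ 4).
∫: right-multiply L₀ by Dx.
L = (20 + 16·x + 8·x^2)·Dx^2 + (12 + 28·x + 24·x^2 + 8·x^3)·Dx^3 + (5 + 4·x + 2·x^2)·Dx^4 + (3 + 7·x + 6·x^2 + 2·x^3)·Dx^5  (order 5).
h: a_k = 0, 0, -7/2, 1/2, 5/12, 3/20, …
ICs: h(0) = 0, h′(0) = 0, h′′(0) = -7, h′′′(0) = 3, h′′′′(0) = 10.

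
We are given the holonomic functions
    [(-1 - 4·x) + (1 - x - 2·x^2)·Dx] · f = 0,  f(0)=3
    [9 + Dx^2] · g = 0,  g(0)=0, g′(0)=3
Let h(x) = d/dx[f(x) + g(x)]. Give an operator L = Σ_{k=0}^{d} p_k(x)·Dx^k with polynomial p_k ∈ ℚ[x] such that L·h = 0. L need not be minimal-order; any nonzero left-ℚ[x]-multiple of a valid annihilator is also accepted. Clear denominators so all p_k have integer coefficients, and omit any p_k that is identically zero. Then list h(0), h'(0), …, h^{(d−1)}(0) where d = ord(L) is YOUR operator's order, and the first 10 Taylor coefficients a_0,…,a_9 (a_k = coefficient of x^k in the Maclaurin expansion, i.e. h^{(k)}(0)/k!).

f: a_k = 3, 3, 9, 15, 33, 63, 129, 255, 513, 1023, …
g: a_k = 0, 3, 0, -9/2, 0, 81/40, 0, -243/560, 0, 243/4480, …
f+g: L₀ = lclm(L_f,L_g), ord ≤ 1+2.
Derive L from L₀ (diff closure).
L = (954 + 3600·x + 8154·x^2 + 4140·x^3 + 5760·x^4 + 3888·x^5 + 2592·x^6) + (-117 - 369·x + 585·x^2 + 747·x^3 + 90·x^4 + 828·x^5 + 1512·x^6 + 864·x^7)·Dx + (106 + 400·x + 906·x^2 + 460·x^3 + 640·x^4 + 432·x^5 + 288·x^6)·Dx^2 + (-13 - 41·x + 65·x^2 + 83·x^3 + 10·x^4 + 92·x^5 + 168·x^6 + 96·x^7)·Dx^3  (order 3).
h: a_k = 6, 18, 63/2, 132, 2601/8, 774, 142557/80, 4104, 41249547/4480, 20490, …
ICs: h(0) = 6, h′(0) = 18, h′′(0) = 63.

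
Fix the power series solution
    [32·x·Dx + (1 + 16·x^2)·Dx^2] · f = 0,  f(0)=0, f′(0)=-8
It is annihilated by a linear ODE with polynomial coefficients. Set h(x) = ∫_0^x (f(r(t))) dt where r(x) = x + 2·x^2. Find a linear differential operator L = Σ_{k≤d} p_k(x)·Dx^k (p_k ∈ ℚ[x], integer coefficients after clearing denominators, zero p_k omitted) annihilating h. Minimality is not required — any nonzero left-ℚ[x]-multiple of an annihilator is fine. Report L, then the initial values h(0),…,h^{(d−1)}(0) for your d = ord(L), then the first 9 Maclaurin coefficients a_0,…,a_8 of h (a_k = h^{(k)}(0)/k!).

f: a_k = 0, -8, 0, 128/3, 0, -2048/5, 0, 32768/7, 0, …
h₀=f(r): pull back L_f along r ⇒ L₀.
h=∫h₀ ⇒ L = L₀·Dx.
L = (-4 + 32·x + 256·x^2 + 768·x^3 + 768·x^4)·Dx^2 + (1 + 4·x + 16·x^2 + 128·x^3 + 320·x^4 + 256·x^5)·Dx^3  (order 3).
h: a_k = 0, 0, -4, -16/3, 32/3, 256/5, 256/15, -11264/21, -10240/7, …
ICs: h(0) = 0, h′(0) = 0, h′′(0) = -8.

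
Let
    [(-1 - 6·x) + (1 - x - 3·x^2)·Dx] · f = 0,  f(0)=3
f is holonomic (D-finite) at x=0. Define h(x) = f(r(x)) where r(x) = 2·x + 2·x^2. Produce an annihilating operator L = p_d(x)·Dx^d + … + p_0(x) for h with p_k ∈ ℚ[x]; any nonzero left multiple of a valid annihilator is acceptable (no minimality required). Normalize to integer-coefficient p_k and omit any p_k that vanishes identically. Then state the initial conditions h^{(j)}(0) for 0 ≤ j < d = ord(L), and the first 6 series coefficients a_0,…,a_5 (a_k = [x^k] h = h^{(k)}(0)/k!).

L = (2 + 28·x + 72·x^2 + 48·x^3) + (-1 + 2·x + 14·x^2 + 24·x^3 + 12·x^4)·Dx  (order 1).
h: a_k = 3, 6, 54, 264, 1464, 7992, …
ICs: h(0) = 3.

f: a_k = 3, 3, 12, 21, 57, 120, …
L₀ from L_f via x↦r, Dx↦r'^{-1}Dx.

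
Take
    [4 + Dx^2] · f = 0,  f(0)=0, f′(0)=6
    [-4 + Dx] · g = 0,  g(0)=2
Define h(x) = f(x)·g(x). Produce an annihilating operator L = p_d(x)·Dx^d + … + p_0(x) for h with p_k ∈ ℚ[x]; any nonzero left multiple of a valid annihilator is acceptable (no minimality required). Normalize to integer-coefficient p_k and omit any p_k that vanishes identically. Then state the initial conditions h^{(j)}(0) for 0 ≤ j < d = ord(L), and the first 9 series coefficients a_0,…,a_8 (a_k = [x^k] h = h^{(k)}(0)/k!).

f: a_k = 0, 6, 0, -4, 0, 4/5, 0, -8/105, 0, …
g: a_k = 2, 8, 16, 64/3, 64/3, 256/15, 512/45, 2048/315, 1024/315, …
Sym-product of L_f,L_g gives L₀ (≤ ord 2).
L = 20 - 8·Dx + Dx^2  (order 2).
h: a_k = 0, 12, 48, 88, 96, 328/5, 352/15, -464/105, -64/5, …
ICs: h(0) = 0, h′(0) = 12.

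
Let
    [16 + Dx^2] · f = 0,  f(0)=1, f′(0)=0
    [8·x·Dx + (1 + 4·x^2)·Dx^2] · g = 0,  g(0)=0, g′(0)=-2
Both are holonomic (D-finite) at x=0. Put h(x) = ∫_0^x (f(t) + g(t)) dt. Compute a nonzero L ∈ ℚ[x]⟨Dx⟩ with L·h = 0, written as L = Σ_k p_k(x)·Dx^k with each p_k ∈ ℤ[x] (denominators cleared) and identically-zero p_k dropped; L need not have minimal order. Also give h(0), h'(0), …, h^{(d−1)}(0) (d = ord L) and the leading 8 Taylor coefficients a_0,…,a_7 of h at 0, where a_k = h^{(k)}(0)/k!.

L = (-512·x + 5120·x^3 + 4096·x^5)·Dx^2 + (16 + 512·x^2 + 2304·x^4 + 2048·x^6)·Dx^3 + (-32·x + 320·x^3 + 256·x^5)·Dx^4 + (1 + 32·x^2 + 144·x^4 + 128·x^6)·Dx^5  (order 5).
h: a_k = 0, 1, -1, -8/3, 2/3, 32/15, -16/15, -256/315, …
ICs: h(0) = 0, h′(0) = 1, h′′(0) = -2, h′′′(0) = -16, h′′′′(0) = 16.

f: a_k = 1, 0, -8, 0, 32/3, 0, -256/45, 0, …
g: a_k = 0, -2, 0, 8/3, 0, -32/5, 0, 128/7, …
f+g: L₀ = lclm(L_f,L_g), ord ≤ 2+2.
h=∫h₀ ⇒ L = L₀·Dx.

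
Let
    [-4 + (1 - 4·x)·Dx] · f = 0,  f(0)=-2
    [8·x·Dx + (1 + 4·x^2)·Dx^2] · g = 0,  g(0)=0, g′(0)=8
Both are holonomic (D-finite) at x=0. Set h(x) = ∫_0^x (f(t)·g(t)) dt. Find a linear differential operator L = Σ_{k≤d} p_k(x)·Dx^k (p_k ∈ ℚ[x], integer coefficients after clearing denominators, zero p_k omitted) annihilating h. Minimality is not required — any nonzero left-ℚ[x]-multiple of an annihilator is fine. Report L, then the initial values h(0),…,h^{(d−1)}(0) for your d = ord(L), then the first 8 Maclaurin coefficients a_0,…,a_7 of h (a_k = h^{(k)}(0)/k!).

f: a_k = -2, -8, -32, -128, -512, -2048, -8192, -32768, …
g: a_k = 0, 8, 0, -32/3, 0, 128/5, 0, -512/7, …
f·g: L₀ = L_f ⊗_s L_g, ord ≤ 1·2.
h=∫h₀ ⇒ L = L₀·Dx.
L = 32·x·Dx + (8 - 8·x + 64·x^2)·Dx^2 + (-1 + 4·x - 4·x^2 + 16·x^3)·Dx^3  (order 3).
h: a_k = 0, 0, -8, -64/3, -176/3, -2816/15, -28544/45, -228352/105, …
ICs: h(0) = 0, h′(0) = 0, h′′(0) = -16.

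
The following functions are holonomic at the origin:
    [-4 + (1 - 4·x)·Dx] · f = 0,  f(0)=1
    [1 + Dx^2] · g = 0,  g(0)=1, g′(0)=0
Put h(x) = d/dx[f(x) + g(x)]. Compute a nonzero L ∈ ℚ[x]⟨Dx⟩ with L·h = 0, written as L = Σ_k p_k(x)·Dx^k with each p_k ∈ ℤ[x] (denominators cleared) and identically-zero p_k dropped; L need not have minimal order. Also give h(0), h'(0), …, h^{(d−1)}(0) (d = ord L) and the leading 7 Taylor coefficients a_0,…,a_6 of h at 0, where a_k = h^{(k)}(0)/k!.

L = (1544 - 64·x + 128·x^2) + (-97 + 396·x - 48·x^2 + 64·x^3)·Dx + (1544 - 64·x + 128·x^2)·Dx^2 + (-97 + 396·x - 48·x^2 + 64·x^3)·Dx^3  (order 3).
h: a_k = 4, 31, 192, 6145/6, 5120, 2949119/120, 114688, …
ICs: h(0) = 4, h′(0) = 31, h′′(0) = 384.

f: a_k = 1, 4, 16, 64, 256, 1024, 4096, …
g: a_k = 1, 0, -1/2, 0, 1/24, 0, -1/720, …
Sum ⇒ L₀ = lclm(L_f,L_g) in ℚ(x)⟨Dx⟩.
h=h₀': d/dx-closure on L₀ ⇒ L.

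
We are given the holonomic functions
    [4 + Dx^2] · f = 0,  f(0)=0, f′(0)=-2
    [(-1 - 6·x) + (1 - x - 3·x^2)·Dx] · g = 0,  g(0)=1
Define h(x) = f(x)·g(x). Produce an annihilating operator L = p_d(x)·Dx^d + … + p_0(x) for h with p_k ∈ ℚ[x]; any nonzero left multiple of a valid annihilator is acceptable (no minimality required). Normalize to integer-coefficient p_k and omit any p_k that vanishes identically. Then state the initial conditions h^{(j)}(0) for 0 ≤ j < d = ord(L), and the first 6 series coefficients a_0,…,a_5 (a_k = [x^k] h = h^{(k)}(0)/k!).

f: a_k = 0, -2, 0, 4/3, 0, -4/15, …
g: a_k = 1, 1, 4, 7, 19, 40, …
h₀=f·g: eliminate ⇒ L₀, order ≤ 2·1.
L = (2 + 4·x + 12·x^2) + (2 + 12·x)·Dx + (-1 + x + 3·x^2)·Dx^2  (order 2).
h: a_k = 0, -2, -2, -20/3, -38/3, -494/15, …
ICs: h(0) = 0, h′(0) = -2.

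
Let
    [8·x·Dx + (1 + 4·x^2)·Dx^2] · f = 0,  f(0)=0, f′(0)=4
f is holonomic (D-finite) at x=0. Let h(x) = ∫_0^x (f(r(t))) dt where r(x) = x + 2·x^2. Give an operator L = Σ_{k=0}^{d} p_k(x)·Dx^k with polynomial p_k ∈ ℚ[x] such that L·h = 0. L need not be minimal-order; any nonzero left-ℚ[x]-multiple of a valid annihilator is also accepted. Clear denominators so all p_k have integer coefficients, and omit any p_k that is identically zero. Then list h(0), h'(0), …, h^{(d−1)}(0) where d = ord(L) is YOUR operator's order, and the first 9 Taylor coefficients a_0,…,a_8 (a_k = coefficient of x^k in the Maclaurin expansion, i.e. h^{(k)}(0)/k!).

L = (-4 + 8·x + 64·x^2 + 192·x^3 + 192·x^4)·Dx^2 + (1 + 4·x + 4·x^2 + 32·x^3 + 80·x^4 + 64·x^5)·Dx^3  (order 3).
h: a_k = 0, 0, 2, 8/3, -4/3, -32/5, -128/15, 256/21, 416/7, …
ICs: h(0) = 0, h′(0) = 0, h′′(0) = 4.

f: a_k = 0, 4, 0, -16/3, 0, 64/5, 0, -256/7, 0, …
h₀=f(r): pull back L_f along r ⇒ L₀.
h=∫₀ˣh₀: take L = L₀·Dx.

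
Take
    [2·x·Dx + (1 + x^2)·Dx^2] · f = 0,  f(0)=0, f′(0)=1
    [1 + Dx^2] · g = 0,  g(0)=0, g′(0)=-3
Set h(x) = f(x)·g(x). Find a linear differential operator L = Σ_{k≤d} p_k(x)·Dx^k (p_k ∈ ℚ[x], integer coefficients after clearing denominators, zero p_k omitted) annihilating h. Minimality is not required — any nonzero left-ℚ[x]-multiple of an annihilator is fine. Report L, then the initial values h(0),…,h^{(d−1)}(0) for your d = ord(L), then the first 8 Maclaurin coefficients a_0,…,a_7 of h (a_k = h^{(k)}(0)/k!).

f: a_k = 0, 1, 0, -1/3, 0, 1/5, 0, -1/7, …
g: a_k = 0, -3, 0, 1/2, 0, -1/40, 0, 1/1680, …
h₀=f·g: eliminate ⇒ L₀, order ≤ 2·2.
L = (10 + 26·x^2 + 11·x^4 + 4·x^6 + x^8) + (12·x + 20·x^3 + 12·x^5 + 4·x^7)·Dx + (12 + 32·x^2 + 18·x^4 + 8·x^6 + 2·x^8)·Dx^2 + (12·x + 20·x^3 + 12·x^5 + 4·x^7)·Dx^3 + (2 + 6·x^2 + 7·x^4 + 4·x^6 + x^8)·Dx^4  (order 4).
h: a_k = 0, 0, -3, 0, 3/2, 0, -19/24, 0, …
ICs: h(0) = 0, h′(0) = 0, h′′(0) = -6, h′′′(0) = 0.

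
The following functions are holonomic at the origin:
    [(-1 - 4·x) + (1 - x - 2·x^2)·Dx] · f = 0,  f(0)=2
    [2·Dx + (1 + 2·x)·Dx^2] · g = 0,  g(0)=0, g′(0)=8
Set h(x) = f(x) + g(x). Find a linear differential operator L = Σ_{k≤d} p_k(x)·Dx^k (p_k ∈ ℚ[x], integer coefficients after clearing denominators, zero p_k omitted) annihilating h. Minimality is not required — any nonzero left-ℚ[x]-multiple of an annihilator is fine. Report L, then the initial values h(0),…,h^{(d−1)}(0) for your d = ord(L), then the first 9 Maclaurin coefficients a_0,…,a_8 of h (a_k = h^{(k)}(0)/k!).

f: a_k = 2, 2, 6, 10, 22, 42, 86, 170, 342, …
g: a_k = 0, 8, -8, 32/3, -16, 128/5, -128/3, 512/7, -128, …
h₀=f+g: left-lcm gives L₀, ord ≤ 3.
L = (54 + 228·x + 432·x^2 + 288·x^3 + 192·x^4)·Dx + (11 + 124·x + 464·x^2 + 704·x^3 + 592·x^4 + 320·x^5)·Dx^2 + (-4 - 19·x - 17·x^2 + 42·x^3 + 116·x^4 + 136·x^5 + 64·x^6)·Dx^3  (order 3).
h: a_k = 2, 10, -2, 62/3, 6, 338/5, 130/3, 1702/7, 214, …
ICs: h(0) = 2, h′(0) = 10, h′′(0) = -4.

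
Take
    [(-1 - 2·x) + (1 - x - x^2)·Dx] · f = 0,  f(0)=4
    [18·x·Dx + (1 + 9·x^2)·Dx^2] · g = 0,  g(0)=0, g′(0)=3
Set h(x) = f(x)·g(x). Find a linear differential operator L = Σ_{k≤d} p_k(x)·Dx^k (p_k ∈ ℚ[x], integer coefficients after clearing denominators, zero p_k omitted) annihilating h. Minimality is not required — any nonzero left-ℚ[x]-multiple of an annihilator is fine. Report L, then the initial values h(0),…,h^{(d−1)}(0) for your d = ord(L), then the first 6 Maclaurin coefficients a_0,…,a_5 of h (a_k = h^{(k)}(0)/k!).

L = (2 + 18·x + 54·x^2) + (2 - 14·x + 36·x^2 + 54·x^3)·Dx + (-1 + x - 8·x^2 + 9·x^3 + 9·x^4)·Dx^2  (order 2).
h: a_k = 0, 12, 12, -12, 0, 912/5, …
ICs: h(0) = 0, h′(0) = 12.

f: a_k = 4, 4, 8, 12, 20, 32, …
g: a_k = 0, 3, 0, -9, 0, 243/5, …
L₀ := L_f ⊗_s L_g (sym. prod.), ord ≤ 2.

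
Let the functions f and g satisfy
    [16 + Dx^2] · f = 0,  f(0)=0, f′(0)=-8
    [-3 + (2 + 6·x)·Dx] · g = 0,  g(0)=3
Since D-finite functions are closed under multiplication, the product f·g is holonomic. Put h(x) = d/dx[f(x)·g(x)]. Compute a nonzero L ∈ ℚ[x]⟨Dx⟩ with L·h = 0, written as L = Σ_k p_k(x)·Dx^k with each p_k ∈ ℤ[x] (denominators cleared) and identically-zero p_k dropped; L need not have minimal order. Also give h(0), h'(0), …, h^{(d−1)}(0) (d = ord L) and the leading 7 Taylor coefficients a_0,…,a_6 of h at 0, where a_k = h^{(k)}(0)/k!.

f: a_k = 0, -8, 0, 64/3, 0, -256/15, 0, …
g: a_k = 3, 9/2, -27/8, 81/16, -1215/128, 5103/256, -45927/1024, …
h₀=f·g: eliminate ⇒ L₀, order ≤ 2·1.
h=h₀': d/dx-closure on L₀ ⇒ L.
L = (9613 + 83712·x + 273024·x^2 + 442368·x^3 + 331776·x^4) + (-444 - 5940·x - 20736·x^2 - 20736·x^3)·Dx + (364 + 3720·x + 14796·x^2 + 27648·x^3 + 20736·x^4)·Dx^2  (order 2).
h: a_k = -24, -72, 273, 222, -3781/16, -61569/80, 3137023/1920, …
ICs: h(0) = -24, h′(0) = -72.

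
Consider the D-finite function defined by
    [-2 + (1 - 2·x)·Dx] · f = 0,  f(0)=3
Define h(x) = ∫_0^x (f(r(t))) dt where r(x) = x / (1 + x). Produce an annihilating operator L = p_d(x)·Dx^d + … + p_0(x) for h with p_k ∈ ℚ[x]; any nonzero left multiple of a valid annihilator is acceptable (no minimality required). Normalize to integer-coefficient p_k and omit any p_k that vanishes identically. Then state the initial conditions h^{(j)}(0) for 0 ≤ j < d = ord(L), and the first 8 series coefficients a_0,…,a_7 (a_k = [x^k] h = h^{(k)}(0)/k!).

f: a_k = 3, 6, 12, 24, 48, 96, 192, 384, …
f∘r: x↦r, Dx↦Dx/r' in L_f ⇒ L₀.
h=∫h₀ ⇒ L = L₀·Dx.
L = 2·Dx + (-1 + x^2)·Dx^2  (order 2).
h: a_k = 0, 3, 3, 2, 3/2, 6/5, 1, 6/7, …
ICs: h(0) = 0, h′(0) = 3.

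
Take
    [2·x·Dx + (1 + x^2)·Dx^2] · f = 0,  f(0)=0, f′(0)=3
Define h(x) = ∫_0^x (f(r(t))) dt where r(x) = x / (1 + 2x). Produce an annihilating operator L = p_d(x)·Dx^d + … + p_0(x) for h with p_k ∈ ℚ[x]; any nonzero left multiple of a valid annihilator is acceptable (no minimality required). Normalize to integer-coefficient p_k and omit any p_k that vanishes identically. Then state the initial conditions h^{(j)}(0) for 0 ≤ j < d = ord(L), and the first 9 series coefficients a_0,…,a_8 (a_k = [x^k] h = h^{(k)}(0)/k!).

f: a_k = 0, 3, 0, -1, 0, 3/5, 0, -3/7, 0, …
f∘r: x↦r, Dx↦Dx/r' in L_f ⇒ L₀.
∫: right-multiply L₀ by Dx.
L = (4 + 10·x)·Dx^2 + (1 + 4·x + 5·x^2)·Dx^3  (order 3).
h: a_k = 0, 0, 3/2, -2, 11/4, -18/5, 41/10, -22/7, -87/56, …
ICs: h(0) = 0, h′(0) = 0, h′′(0) = 3.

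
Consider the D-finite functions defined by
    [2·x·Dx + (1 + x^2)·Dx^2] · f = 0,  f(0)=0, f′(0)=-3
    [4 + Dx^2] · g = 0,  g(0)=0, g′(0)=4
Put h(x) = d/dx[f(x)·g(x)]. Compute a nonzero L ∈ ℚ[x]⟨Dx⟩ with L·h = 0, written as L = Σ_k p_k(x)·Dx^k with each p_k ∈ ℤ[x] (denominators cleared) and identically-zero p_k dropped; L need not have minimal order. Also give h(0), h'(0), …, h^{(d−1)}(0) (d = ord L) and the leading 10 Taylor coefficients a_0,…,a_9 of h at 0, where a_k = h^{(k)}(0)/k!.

L = (512 + 1824·x^2 + 2768·x^4 + 1920·x^6 + 912·x^8 + 320·x^10 + 64·x^12) + (248·x + 944·x^3 + 1240·x^5 + 800·x^7 + 320·x^9 + 64·x^11)·Dx + (168 + 652·x^2 + 1080·x^4 + 892·x^6 + 488·x^8 + 176·x^10 + 32·x^12)·Dx^2 + (62·x + 236·x^3 + 310·x^5 + 200·x^7 + 80·x^9 + 16·x^11)·Dx^3 + (10 + 49·x^2 + 97·x^4 + 103·x^6 + 65·x^8 + 24·x^10 + 4·x^12)·Dx^4  (order 4).
h: a_k = 0, -24, 0, 48, 0, -40, 0, 32, 0, -26984/945, …
ICs: h(0) = 0, h′(0) = -24, h′′(0) = 0, h′′′(0) = 288.

f: a_k = 0, -3, 0, 1, 0, -3/5, 0, 3/7, 0, -1/3, …
g: a_k = 0, 4, 0, -8/3, 0, 8/15, 0, -16/315, 0, 8/2835, …
f·g: L₀ = L_f ⊗_s L_g, ord ≤ 2·2.
Differentiate: ansatz ord ≤ ord L₀ ⇒ L.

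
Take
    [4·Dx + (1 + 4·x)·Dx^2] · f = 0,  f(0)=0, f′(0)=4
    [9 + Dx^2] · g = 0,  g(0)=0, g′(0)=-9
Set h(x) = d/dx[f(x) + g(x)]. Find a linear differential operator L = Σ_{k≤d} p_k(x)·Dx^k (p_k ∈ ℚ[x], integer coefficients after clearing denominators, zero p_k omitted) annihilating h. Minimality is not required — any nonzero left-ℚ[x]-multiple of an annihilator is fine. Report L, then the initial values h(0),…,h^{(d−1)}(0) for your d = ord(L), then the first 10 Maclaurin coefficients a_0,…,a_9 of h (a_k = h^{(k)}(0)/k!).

f: a_k = 0, 4, -8, 64/3, -64, 1024/5, -2048/3, 16384/7, -8192, 262144/9, …
g: a_k = 0, -9, 0, 27/2, 0, -243/40, 0, 729/560, 0, -729/4480, …
h₀=f+g: left-lcm gives L₀, ord ≤ 4.
Differentiate: ansatz ord ≤ ord L₀ ⇒ L.
L = (3780 + 2592·x + 5184·x^2) + (369 + 2124·x + 3888·x^2 + 5184·x^3)·Dx + (420 + 288·x + 576·x^2)·Dx^2 + (41 + 236·x + 432·x^2 + 576·x^3)·Dx^3  (order 3).
h: a_k = -5, -16, 209/2, -256, 7949/8, -4096, 1311449/80, -65536, 1174398559/4480, -1048576, …
ICs: h(0) = -5, h′(0) = -16, h′′(0) = 209.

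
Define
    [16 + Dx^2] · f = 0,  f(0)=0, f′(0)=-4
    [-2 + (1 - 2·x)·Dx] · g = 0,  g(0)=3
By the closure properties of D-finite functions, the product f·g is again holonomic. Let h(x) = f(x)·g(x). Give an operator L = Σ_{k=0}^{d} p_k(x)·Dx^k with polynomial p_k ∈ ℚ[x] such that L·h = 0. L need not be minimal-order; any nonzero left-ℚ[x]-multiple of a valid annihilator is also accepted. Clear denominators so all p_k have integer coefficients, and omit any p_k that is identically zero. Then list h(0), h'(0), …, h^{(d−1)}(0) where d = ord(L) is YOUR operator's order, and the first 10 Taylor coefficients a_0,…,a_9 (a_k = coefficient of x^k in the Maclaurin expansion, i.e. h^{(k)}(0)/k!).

f: a_k = 0, -4, 0, 32/3, 0, -128/15, 0, 1024/315, 0, -2048/2835, …
g: a_k = 3, 6, 12, 24, 48, 96, 192, 384, 768, 1536, …
Product ⇒ symmetric product L₀, ord ≤ 2.
L = (-16 + 32·x) + 4·Dx + (-1 + 2·x)·Dx^2  (order 2).
h: a_k = 0, -12, -24, -16, -32, -448/5, -896/5, -36608/105, -73216/105, -1319936/945, …
ICs: h(0) = 0, h′(0) = -12.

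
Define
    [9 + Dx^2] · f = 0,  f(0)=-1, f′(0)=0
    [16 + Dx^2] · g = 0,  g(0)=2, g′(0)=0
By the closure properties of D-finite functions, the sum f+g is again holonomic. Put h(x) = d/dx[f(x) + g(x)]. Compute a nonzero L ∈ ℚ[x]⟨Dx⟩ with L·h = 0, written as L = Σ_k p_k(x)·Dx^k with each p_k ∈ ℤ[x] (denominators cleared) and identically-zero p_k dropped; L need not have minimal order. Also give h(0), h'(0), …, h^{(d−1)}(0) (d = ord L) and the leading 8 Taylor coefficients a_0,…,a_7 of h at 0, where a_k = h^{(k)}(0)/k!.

L = 144 + 25·Dx^2 + Dx^4  (order 4).
h: a_k = 0, -23, 0, 431/6, 0, -7463/120, 0, 124511/5040, …
ICs: h(0) = 0, h′(0) = -23, h′′(0) = 0, h′′′(0) = 431.

f: a_k = -1, 0, 9/2, 0, -27/8, 0, 81/80, 0, …
g: a_k = 2, 0, -16, 0, 64/3, 0, -512/45, 0, …
f+g: L₀ = lclm(L_f,L_g), ord ≤ 2+2.
Derive L from L₀ (diff closure).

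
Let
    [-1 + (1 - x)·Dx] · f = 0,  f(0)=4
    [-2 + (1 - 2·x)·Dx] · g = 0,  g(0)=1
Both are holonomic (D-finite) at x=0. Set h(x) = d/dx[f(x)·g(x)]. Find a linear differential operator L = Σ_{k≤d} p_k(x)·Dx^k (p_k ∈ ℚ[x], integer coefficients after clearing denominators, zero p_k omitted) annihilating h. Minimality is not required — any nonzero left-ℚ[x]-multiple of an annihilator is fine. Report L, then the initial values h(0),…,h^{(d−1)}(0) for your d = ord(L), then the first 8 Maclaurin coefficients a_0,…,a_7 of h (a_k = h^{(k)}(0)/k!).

L = (14 - 36·x + 24·x^2) + (-3 + 13·x - 18·x^2 + 8·x^3)·Dx  (order 1).
h: a_k = 12, 56, 180, 496, 1260, 3048, 7140, 16352, …
ICs: h(0) = 12.

f: a_k = 4, 4, 4, 4, 4, 4, 4, 4, …
g: a_k = 1, 2, 4, 8, 16, 32, 64, 128, …
Sym-product of L_f,L_g gives L₀ (≤ ord 1).
h=h₀': d/dx-closure on L₀ ⇒ L.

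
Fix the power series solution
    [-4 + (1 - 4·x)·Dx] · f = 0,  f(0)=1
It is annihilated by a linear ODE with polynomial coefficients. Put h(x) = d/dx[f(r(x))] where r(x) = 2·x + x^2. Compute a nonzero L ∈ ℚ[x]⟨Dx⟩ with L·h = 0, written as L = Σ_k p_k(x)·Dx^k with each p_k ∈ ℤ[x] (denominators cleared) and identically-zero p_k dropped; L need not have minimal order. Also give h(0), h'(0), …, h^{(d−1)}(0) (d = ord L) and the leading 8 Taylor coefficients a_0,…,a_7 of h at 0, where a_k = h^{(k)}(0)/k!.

f: a_k = 1, 4, 16, 64, 256, 1024, 4096, 16384, …
Substitute x→r, Dx→(1/r')Dx; clear ⇒ L₀.
h=h₀': d/dx-closure on L₀ ⇒ L.
L = (17 + 24·x + 12·x^2) + (-1 + 7·x + 12·x^2 + 4·x^3)·Dx  (order 1).
h: a_k = 8, 136, 1728, 19520, 206720, 2101632, 20772864, 201132032, …
ICs: h(0) = 8.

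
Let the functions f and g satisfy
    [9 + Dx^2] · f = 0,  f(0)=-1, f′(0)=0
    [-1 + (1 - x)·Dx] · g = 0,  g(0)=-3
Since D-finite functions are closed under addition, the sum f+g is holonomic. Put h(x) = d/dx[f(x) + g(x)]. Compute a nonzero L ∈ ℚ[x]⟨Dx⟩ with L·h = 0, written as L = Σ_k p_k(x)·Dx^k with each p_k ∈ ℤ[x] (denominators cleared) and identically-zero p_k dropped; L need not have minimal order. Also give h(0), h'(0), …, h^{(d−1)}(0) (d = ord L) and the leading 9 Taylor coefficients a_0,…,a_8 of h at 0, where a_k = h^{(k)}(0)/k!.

f: a_k = -1, 0, 9/2, 0, -27/8, 0, 81/80, 0, -729/4480, …
g: a_k = -3, -3, -3, -3, -3, -3, -3, -3, -3, …
Sum ⇒ L₀ = lclm(L_f,L_g) in ℚ(x)⟨Dx⟩.
Differentiate: ansatz ord ≤ ord L₀ ⇒ L.
L = (126 - 108·x + 54·x^2) + (-45 + 99·x - 81·x^2 + 27·x^3)·Dx + (14 - 12·x + 6·x^2)·Dx^2 + (-5 + 11·x - 9·x^2 + 3·x^3)·Dx^3  (order 3).
h: a_k = -3, 3, -9, -51/2, -15, -477/40, -21, -14169/560, -27, …
ICs: h(0) = -3, h′(0) = 3, h′′(0) = -18.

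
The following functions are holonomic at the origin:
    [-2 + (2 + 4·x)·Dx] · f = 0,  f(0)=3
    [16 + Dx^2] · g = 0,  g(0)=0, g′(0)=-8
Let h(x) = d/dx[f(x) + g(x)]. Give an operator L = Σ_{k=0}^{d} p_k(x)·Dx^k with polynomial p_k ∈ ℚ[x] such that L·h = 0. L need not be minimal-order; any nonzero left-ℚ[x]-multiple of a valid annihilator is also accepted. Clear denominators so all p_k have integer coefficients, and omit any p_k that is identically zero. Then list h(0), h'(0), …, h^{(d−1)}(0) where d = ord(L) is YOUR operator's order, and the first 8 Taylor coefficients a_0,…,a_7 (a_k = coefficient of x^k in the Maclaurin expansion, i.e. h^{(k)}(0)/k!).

f: a_k = 3, 3, -3/2, 3/2, -15/8, 21/8, -63/16, 99/16, …
g: a_k = 0, -8, 0, 64/3, 0, -256/15, 0, 2048/315, …
Sum ⇒ L₀ = lclm(L_f,L_g) in ℚ(x)⟨Dx⟩.
h₀' ⇒ L via d/dx closure of L₀.
L = (-496 - 1024·x - 1024·x^2) + (-304 - 1632·x - 3072·x^2 - 2048·x^3)·Dx + (-31 - 64·x - 64·x^2)·Dx^2 + (-19 - 102·x - 192·x^2 - 128·x^3)·Dx^3  (order 3).
h: a_k = -5, -3, 137/2, -15/2, -1733/24, -189/8, 63953/720, -1287/16, …
ICs: h(0) = -5, h′(0) = -3, h′′(0) = 137.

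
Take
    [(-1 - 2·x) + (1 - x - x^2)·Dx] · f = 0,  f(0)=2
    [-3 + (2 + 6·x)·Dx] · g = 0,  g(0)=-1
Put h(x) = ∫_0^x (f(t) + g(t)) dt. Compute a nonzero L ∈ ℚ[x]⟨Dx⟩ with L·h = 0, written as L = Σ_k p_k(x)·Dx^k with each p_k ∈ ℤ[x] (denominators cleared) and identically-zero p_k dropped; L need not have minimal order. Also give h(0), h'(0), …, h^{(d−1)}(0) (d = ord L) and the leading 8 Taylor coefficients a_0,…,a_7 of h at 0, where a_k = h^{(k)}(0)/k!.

L = (-33 - 117·x - 117·x^2 - 90·x^3)·Dx + (25 + 102·x + 303·x^2 + 378·x^3 + 225·x^4)·Dx^2 + (2 - 22·x - 90·x^2 + 38·x^3 + 198·x^4 + 90·x^5)·Dx^3  (order 3).
h: a_k = 0, 1, 1/4, 41/24, 69/64, 337/128, 2395/1536, 41933/7168, …
ICs: h(0) = 0, h′(0) = 1, h′′(0) = 1/2.

f: a_k = 2, 2, 4, 6, 10, 16, 26, 42, …
g: a_k = -1, -3/2, 9/8, -27/16, 405/128, -1701/256, 15309/1024, -72171/2048, …
h₀=f+g: left-lcm gives L₀, ord ≤ 2.
Integrate: L := L₀·Dx.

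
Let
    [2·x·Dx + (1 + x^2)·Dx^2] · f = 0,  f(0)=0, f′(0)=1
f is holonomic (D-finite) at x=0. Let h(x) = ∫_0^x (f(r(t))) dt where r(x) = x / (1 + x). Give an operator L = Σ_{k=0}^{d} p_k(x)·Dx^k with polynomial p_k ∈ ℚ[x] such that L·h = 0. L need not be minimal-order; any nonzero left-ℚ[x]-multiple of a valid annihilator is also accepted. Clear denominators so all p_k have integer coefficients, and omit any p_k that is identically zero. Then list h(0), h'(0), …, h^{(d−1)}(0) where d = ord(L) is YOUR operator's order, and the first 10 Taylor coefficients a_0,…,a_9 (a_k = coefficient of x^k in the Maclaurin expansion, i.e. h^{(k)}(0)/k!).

L = (2 + 4·x)·Dx^2 + (1 + 2·x + 2·x^2)·Dx^3  (order 3).
h: a_k = 0, 0, 1/2, -1/3, 1/6, 0, -2/15, 4/21, -1/7, 0, …
ICs: h(0) = 0, h′(0) = 0, h′′(0) = 1.

f: a_k = 0, 1, 0, -1/3, 0, 1/5, 0, -1/7, 0, 1/9, …
Change of var in L_f (x↦r) gives L₀.
∫: right-multiply L₀ by Dx.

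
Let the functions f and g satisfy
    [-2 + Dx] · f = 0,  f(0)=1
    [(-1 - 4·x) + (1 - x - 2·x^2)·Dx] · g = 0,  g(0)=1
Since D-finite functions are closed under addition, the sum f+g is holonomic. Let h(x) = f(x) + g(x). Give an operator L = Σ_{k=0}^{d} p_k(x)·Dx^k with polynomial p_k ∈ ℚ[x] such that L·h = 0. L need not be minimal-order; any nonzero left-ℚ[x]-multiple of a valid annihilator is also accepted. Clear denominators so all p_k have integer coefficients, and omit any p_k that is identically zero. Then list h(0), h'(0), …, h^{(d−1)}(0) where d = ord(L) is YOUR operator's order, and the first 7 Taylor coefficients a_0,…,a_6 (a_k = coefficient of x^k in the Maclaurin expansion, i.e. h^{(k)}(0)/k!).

L = (8 + 12·x + 72·x^2 + 32·x^3) + (-2 - 20·x - 36·x^2 + 16·x^3 + 16·x^4)·Dx + (-1 + 7·x - 16·x^3 - 8·x^4)·Dx^2  (order 2).
h: a_k = 2, 3, 5, 19/3, 35/3, 319/15, 1939/45, …
ICs: h(0) = 2, h′(0) = 3.

f: a_k = 1, 2, 2, 4/3, 2/3, 4/15, 4/45, …
g: a_k = 1, 1, 3, 5, 11, 21, 43, …
Sum ⇒ L₀ = lclm(L_f,L_g) in ℚ(x)⟨Dx⟩.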